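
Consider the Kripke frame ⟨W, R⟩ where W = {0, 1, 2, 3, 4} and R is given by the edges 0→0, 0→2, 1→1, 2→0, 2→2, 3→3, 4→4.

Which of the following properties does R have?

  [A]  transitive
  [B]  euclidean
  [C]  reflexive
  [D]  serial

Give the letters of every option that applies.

(A) transitive: R is closed under composition.
(B) euclidean: any two R-successors of the same world are R-related.
(C) reflexive: each world relates to itself.
(D) serial: every world has an R-successor.

A, B, C, D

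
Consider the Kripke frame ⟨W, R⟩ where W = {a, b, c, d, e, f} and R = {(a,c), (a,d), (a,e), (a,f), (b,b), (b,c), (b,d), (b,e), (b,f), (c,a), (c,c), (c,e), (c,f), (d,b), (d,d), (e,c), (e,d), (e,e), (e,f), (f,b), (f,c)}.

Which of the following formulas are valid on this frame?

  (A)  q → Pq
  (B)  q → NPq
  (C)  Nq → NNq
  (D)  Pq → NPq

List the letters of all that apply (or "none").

none

R is not reflexive: not a R a.
R is not symmetric: a R d but not d R a.
R is not transitive: a R c and c R a but not a R a.
R is not euclidean: a R c and a R d but not c R d.
(A) q → Pq is the dual of axiom T; it is valid on a frame exactly when R is reflexive. R is not reflexive, so not valid.
(B) q → NPq is axiom B, which corresponds to symmetry. R is not symmetric — not valid.
(C) Nq → NNq is axiom 4; it is valid on a frame exactly when R is transitive. R is not transitive, so not valid.
(D) Pq → NPq is axiom 5; it is valid on a frame exactly when R is euclidean. R is not euclidean, so not valid.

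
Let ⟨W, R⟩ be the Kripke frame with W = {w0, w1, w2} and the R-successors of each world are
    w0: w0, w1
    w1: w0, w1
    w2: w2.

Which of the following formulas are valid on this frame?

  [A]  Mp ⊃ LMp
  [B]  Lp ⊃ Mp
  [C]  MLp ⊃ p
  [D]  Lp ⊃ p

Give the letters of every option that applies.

A, B, C, D

R is reflexive: each world relates to itself.
R is symmetric: every R-edge is matched by its reverse.
R is euclidean: any two R-successors of the same world are R-related.
R is serial: every world has an R-successor.
(A) Mp ⊃ LMp (axiom 5) characterises the euclidean frames. R is euclidean — valid.
(B) Lp ⊃ Mp is axiom D, which corresponds to seriality. R is serial — valid.
(C) the dual of axiom B: valid iff R is symmetric. R is symmetric — valid.
(D) axiom T: valid iff R is reflexive. R is reflexive — valid.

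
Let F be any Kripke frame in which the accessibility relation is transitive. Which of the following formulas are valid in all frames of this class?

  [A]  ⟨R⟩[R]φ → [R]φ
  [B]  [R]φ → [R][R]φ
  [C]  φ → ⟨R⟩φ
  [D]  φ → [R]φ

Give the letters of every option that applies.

B

(A) ⟨R⟩[R]φ → [R]φ (the dual of axiom 5) characterises the euclidean frames. Such an R need not be euclidean — not valid.
(B) [R]φ → [R][R]φ is axiom 4; it is valid on a frame exactly when R is transitive. Every such R is transitive, so valid.
(C) φ → ⟨R⟩φ is the dual of axiom T, which corresponds to reflexivity. Such an R need not be reflexive — not valid.
(D) φ → [R]φ is equivalent to ◇p→p; it holds exactly when R ⊆ identity. Such an R need not be a subset of the identity — not valid.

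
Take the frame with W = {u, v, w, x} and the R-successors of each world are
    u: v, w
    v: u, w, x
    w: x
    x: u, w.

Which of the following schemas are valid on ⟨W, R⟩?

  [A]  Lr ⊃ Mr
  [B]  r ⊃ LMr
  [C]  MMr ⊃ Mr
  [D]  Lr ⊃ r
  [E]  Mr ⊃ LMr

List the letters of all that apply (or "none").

R is not reflexive: not u R u.
R is not symmetric: u R w but not w R u.
R is not transitive: u R v and v R u but not u R u.
R is not euclidean: u R w and u R v but not w R v.
R is serial: every world has an R-successor.
(A) Lr ⊃ Mr is axiom D; it is valid on a frame exactly when R is serial. R is serial, so valid.
(B) r ⊃ LMr (axiom B) characterises the symmetric frames. R is not symmetric — not valid.
(C) MMr ⊃ Mr is the dual of axiom 4, which corresponds to transitivity. R is not transitive — not valid.
(D) Lr ⊃ r is axiom T, which corresponds to reflexivity. R is not reflexive — not valid.
(E) axiom 5: valid iff R is euclidean. R is not euclidean — not valid.

A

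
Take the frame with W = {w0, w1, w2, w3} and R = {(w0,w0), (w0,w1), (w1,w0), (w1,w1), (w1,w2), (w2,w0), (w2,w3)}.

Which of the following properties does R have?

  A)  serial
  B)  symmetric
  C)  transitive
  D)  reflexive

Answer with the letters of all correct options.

(A) not serial: w3 has no R-successor.
(B) not symmetric: w1 R w2 but not w2 R w1.
(C) not transitive: w0 R w1 and w1 R w2 but not w0 R w2.
(D) not reflexive: not w2 R w2.

none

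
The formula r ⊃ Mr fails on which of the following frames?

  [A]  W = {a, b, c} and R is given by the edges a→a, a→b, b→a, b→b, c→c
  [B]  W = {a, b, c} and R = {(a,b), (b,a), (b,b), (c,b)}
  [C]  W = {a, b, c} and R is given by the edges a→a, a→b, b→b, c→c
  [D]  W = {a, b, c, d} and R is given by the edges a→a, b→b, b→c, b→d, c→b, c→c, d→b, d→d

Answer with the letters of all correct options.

The schema r ⊃ Mr is the dual of axiom T; it is valid on a frame iff R is reflexive.
(A) R is reflexive (each world relates to itself), so the schema is valid here.
(B) R is not reflexive (not a R a), so the schema fails here.
(C) R is reflexive (each world relates to itself), so the schema is valid here.
(D) R is reflexive (each world relates to itself), so the schema is valid here.

B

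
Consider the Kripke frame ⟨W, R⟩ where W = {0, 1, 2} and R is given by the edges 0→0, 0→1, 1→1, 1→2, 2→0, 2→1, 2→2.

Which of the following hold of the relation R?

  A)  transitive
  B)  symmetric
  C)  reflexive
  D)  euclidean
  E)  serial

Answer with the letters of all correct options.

C, E

(A) not transitive: 0 R 1 and 1 R 2 but not 0 R 2.
(B) not symmetric: 0 R 1 but not 1 R 0.
(C) reflexive: each world relates to itself.
(D) not euclidean: 0 R 1 and 0 R 0 but not 1 R 0.
(E) serial: every world has an R-successor.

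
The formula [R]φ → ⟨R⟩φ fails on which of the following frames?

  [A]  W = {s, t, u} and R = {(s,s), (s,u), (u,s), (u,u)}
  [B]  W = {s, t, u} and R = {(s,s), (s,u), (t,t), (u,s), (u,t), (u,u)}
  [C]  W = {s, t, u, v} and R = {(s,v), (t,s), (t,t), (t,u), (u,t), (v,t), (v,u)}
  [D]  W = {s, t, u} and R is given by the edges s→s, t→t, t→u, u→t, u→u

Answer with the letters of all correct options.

The schema [R]φ → ⟨R⟩φ is axiom D; it is valid on a frame iff R is serial.
(A) R is not serial (t has no R-successor), so the schema fails here.
(B) R is serial (every world has an R-successor), so the schema is valid here.
(C) R is serial (every world has an R-successor), so the schema is valid here.
(D) R is serial (every world has an R-successor), so the schema is valid here.

A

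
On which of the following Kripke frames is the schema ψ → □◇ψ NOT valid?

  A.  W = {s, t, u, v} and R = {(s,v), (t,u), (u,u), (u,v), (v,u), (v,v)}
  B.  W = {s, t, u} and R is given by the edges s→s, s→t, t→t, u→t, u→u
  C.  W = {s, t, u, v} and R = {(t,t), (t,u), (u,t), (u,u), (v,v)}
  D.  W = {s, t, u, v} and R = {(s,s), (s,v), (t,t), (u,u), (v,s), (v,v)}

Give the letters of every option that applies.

A, B

The schema ψ → □◇ψ is axiom B; it is valid on a frame iff R is symmetric.
(A) R is not symmetric (s R v but not v R s), so the schema fails here.
(B) R is not symmetric (s R t but not t R s), so the schema fails here.
(C) R is symmetric (every R-edge is matched by its reverse), so the schema is valid here.
(D) R is symmetric (every R-edge is matched by its reverse), so the schema is valid here.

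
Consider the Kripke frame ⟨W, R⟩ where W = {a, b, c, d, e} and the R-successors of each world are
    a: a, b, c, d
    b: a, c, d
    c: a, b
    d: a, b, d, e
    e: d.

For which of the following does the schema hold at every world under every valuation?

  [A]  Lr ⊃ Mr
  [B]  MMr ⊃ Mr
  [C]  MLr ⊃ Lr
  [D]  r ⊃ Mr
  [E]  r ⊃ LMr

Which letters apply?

A, E

R is not reflexive: not b R b.
R is symmetric: every R-edge is matched by its reverse.
R is not transitive: a R d and d R e but not a R e.
R is not euclidean: a R c and a R d but not c R d.
R is serial: every world has an R-successor.
(A) Lr ⊃ Mr is axiom D, which corresponds to seriality. R is serial — valid.
(B) MMr ⊃ Mr (the dual of axiom 4) characterises the transitive frames. R is not transitive — not valid.
(C) MLr ⊃ Lr is the dual of axiom 5; it is valid on a frame exactly when R is euclidean. R is not euclidean, so not valid.
(D) r ⊃ Mr (the dual of axiom T) characterises the reflexive frames. R is not reflexive — not valid.
(E) r ⊃ LMr is axiom B; it is valid on a frame exactly when R is symmetric. R is symmetric, so valid.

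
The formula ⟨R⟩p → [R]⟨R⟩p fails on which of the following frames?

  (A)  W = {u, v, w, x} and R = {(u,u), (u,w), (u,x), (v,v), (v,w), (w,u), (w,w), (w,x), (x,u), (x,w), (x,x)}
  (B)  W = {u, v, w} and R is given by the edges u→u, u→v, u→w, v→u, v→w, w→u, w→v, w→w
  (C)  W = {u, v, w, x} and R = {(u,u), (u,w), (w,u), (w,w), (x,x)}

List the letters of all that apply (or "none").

The schema ⟨R⟩p → [R]⟨R⟩p is axiom 5; it is valid on a frame iff R is euclidean.
(A) R is not euclidean (v R w and v R v but not w R v), so the schema fails here.
(B) R is not euclidean (u R v and u R v but not v R v), so the schema fails here.
(C) R is euclidean (any two R-successors of the same world are R-related), so the schema is valid here.

A, B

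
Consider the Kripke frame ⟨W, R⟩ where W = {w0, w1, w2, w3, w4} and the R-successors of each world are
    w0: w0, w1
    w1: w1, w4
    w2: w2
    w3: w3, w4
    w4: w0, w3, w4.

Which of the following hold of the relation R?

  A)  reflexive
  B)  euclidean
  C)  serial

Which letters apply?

(A) reflexive: each world relates to itself.
(B) not euclidean: w0 R w1 and w0 R w0 but not w1 R w0.
(C) serial: every world has an R-successor.

A, C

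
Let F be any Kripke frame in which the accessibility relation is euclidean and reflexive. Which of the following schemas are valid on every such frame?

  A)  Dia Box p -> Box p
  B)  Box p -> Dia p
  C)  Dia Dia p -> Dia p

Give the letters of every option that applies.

A, B, C

A reflexive euclidean relation is also symmetric (from wRw and wRv the euclidean condition gives vRw) and hence transitive; it is an equivalence relation.
(A) Dia Box p -> Box p is the dual of axiom 5, which corresponds to the euclidean property. Every such R is euclidean — valid.
(B) axiom D: valid iff R is serial. Every such R is serial — valid.
(C) Dia Dia p -> Dia p is the dual of axiom 4, which corresponds to transitivity. Every such R is transitive — valid.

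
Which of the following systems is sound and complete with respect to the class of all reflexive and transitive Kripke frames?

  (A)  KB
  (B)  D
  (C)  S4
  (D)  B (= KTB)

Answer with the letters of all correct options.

(A) KB is determined by the class of symmetric frames.
(B) D is determined by the class of serial frames.
(C) S4 is determined by exactly this class.
(D) B (= KTB) is determined by the class of reflexive and symmetric frames.

C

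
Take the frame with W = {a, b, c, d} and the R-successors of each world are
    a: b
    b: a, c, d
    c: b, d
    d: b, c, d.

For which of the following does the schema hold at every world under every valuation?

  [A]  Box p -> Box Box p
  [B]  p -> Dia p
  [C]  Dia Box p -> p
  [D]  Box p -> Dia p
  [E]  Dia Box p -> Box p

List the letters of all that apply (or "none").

C, D

R is not reflexive: not a R a.
R is symmetric: every R-edge is matched by its reverse.
R is not transitive: a R b and b R a but not a R a.
R is not euclidean: b R a and b R c but not a R c.
R is serial: every world has an R-successor.
(A) Box p -> Box Box p is axiom 4; it is valid on a frame exactly when R is transitive. R is not transitive, so not valid.
(B) p -> Dia p (the dual of axiom T) characterises the reflexive frames. R is not reflexive — not valid.
(C) Dia Box p -> p (the dual of axiom B) characterises the symmetric frames. R is symmetric — valid.
(D) axiom D: valid iff R is serial. R is serial — valid.
(E) the dual of axiom 5: valid iff R is euclidean. R is not euclidean — not valid.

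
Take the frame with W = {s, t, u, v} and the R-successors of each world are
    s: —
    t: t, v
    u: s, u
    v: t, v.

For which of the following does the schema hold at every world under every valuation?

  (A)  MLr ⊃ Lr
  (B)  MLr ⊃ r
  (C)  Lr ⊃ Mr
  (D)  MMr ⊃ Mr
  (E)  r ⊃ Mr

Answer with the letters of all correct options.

D

R is not reflexive: not s R s.
R is not symmetric: u R s but not s R u.
R is transitive: R is closed under composition.
R is not euclidean: u R s and u R u but not s R u.
R is not serial: s has no R-successor.
(A) MLr ⊃ Lr is the dual of axiom 5, which corresponds to the euclidean property. R is not euclidean — not valid.
(B) MLr ⊃ r (the dual of axiom B) characterises the symmetric frames. R is not symmetric — not valid.
(C) axiom D: valid iff R is serial. R is not serial — not valid.
(D) the dual of axiom 4: valid iff R is transitive. R is transitive — valid.
(E) r ⊃ Mr is the dual of axiom T; it is valid on a frame exactly when R is reflexive. R is not reflexive, so not valid.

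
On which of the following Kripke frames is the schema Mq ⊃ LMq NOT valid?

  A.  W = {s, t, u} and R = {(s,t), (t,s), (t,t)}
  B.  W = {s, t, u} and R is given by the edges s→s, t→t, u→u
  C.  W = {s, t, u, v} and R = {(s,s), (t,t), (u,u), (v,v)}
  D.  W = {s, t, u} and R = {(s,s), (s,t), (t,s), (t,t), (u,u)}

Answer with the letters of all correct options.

A

The schema Mq ⊃ LMq is axiom 5; it is valid on a frame iff R is euclidean.
(A) R is not euclidean (t R s and t R s but not s R s), so the schema fails here.
(B) R is euclidean (any two R-successors of the same world are R-related), so the schema is valid here.
(C) R is euclidean (any two R-successors of the same world are R-related), so the schema is valid here.
(D) R is euclidean (any two R-successors of the same world are R-related), so the schema is valid here.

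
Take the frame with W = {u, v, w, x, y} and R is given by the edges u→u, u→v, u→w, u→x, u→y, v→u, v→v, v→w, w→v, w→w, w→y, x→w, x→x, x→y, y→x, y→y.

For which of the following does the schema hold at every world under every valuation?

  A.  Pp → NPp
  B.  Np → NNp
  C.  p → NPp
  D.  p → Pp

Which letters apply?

D

R is reflexive: each world relates to itself.
R is not symmetric: u R w but not w R u.
R is not transitive: v R u and u R x but not v R x.
R is not euclidean: u R v and u R x but not v R x.
(A) Pp → NPp is axiom 5, which corresponds to the euclidean property. R is not euclidean — not valid.
(B) Np → NNp is axiom 4, which corresponds to transitivity. R is not transitive — not valid.
(C) p → NPp is axiom B, which corresponds to symmetry. R is not symmetric — not valid.
(D) p → Pp is the dual of axiom T; it is valid on a frame exactly when R is reflexive. R is reflexive, so valid.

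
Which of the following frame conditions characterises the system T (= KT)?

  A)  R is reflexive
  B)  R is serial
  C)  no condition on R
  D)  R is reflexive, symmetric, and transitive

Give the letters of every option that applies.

(A) T (= KT) is sound and complete for exactly this class.
(B) this class determines D, not T (= KT).
(C) this class determines K, not T (= KT).
(D) this class determines S5, not T (= KT).

A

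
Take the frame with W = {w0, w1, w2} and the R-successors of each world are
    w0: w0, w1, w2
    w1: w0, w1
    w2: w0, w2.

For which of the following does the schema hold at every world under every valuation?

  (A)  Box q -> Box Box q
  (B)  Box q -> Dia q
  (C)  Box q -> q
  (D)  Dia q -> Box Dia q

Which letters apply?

B, C

R is reflexive: each world relates to itself.
R is not transitive: w1 R w0 and w0 R w2 but not w1 R w2.
R is not euclidean: w0 R w1 and w0 R w2 but not w1 R w2.
R is serial: every world has an R-successor.
(A) Box q -> Box Box q is axiom 4; it is valid on a frame exactly when R is transitive. R is not transitive, so not valid.
(B) Box q -> Dia q is axiom D; it is valid on a frame exactly when R is serial. R is serial, so valid.
(C) Box q -> q is axiom T; it is valid on a frame exactly when R is reflexive. R is reflexive, so valid.
(D) Dia q -> Box Dia q is axiom 5, which corresponds to the euclidean property. R is not euclidean — not valid.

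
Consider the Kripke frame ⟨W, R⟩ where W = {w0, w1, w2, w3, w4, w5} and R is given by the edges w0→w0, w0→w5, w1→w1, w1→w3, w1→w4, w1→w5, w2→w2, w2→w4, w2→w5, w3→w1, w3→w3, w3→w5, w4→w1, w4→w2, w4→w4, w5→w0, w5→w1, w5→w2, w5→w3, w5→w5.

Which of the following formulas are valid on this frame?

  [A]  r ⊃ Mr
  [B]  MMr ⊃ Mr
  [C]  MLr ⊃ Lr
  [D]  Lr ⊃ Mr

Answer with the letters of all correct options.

R is reflexive: each world relates to itself.
R is not transitive: w0 R w5 and w5 R w1 but not w0 R w1.
R is not euclidean: w1 R w3 and w1 R w4 but not w3 R w4.
R is serial: every world has an R-successor.
(A) r ⊃ Mr is the dual of axiom T; it is valid on a frame exactly when R is reflexive. R is reflexive, so valid.
(B) MMr ⊃ Mr is the dual of axiom 4, which corresponds to transitivity. R is not transitive — not valid.
(C) MLr ⊃ Lr is the dual of axiom 5; it is valid on a frame exactly when R is euclidean. R is not euclidean, so not valid.
(D) Lr ⊃ Mr (axiom D) characterises the serial frames. R is serial — valid.

A, D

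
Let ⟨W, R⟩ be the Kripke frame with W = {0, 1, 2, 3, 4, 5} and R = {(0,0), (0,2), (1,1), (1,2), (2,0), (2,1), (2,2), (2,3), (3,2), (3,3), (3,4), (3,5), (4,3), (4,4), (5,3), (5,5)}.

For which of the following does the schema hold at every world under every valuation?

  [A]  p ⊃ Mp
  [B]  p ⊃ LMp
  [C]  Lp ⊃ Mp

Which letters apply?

R is reflexive: each world relates to itself.
R is symmetric: every R-edge is matched by its reverse.
R is serial: every world has an R-successor.
(A) p ⊃ Mp (the dual of axiom T) characterises the reflexive frames. R is reflexive — valid.
(B) p ⊃ LMp (axiom B) characterises the symmetric frames. R is symmetric — valid.
(C) Lp ⊃ Mp is axiom D; it is valid on a frame exactly when R is serial. R is serial, so valid.

A, B, C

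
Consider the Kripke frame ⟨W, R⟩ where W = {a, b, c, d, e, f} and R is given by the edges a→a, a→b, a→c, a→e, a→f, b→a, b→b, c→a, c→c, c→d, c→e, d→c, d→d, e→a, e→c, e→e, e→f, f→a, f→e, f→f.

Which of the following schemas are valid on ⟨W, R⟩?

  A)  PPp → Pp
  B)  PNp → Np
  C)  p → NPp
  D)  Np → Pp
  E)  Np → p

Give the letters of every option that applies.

R is reflexive: each world relates to itself.
R is symmetric: every R-edge is matched by its reverse.
R is not transitive: a R c and c R d but not a R d.
R is not euclidean: a R b and a R c but not b R c.
R is serial: every world has an R-successor.
(A) PPp → Pp is the dual of axiom 4; it is valid on a frame exactly when R is transitive. R is not transitive, so not valid.
(B) PNp → Np is the dual of axiom 5; it is valid on a frame exactly when R is euclidean. R is not euclidean, so not valid.
(C) p → NPp (axiom B) characterises the symmetric frames. R is symmetric — valid.
(D) Np → Pp is axiom D; it is valid on a frame exactly when R is serial. R is serial, so valid.
(E) Np → p (axiom T) characterises the reflexive frames. R is reflexive — valid.

C, D, E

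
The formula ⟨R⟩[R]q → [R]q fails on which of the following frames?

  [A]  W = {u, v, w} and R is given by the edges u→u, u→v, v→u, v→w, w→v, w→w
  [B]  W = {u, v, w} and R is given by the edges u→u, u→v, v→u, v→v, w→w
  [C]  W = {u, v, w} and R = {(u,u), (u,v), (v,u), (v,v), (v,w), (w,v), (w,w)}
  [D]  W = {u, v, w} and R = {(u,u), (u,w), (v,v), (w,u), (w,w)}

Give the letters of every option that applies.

The schema ⟨R⟩[R]q → [R]q is the dual of axiom 5; it is valid on a frame iff R is euclidean.
(A) R is not euclidean (v R u and v R w but not u R w), so the schema fails here.
(B) R is euclidean (any two R-successors of the same world are R-related), so the schema is valid here.
(C) R is not euclidean (v R u and v R w but not u R w), so the schema fails here.
(D) R is euclidean (any two R-successors of the same world are R-related), so the schema is valid here.

A, C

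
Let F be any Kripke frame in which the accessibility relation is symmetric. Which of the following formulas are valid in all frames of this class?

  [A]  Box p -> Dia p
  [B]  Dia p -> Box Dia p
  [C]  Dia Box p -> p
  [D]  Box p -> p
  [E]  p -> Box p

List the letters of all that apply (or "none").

(A) Box p -> Dia p is axiom D; it is valid on a frame exactly when R is serial. Such an R need not be serial, so not valid.
(B) Dia p -> Box Dia p is axiom 5; it is valid on a frame exactly when R is euclidean. Such an R need not be euclidean, so not valid.
(C) the dual of axiom B: valid iff R is symmetric. Every such R is symmetric — valid.
(D) Box p -> p (axiom T) characterises the reflexive frames. Such an R need not be reflexive — not valid.
(E) p -> Box p (equivalent to ◇p→p) corresponds to R being a subset of the identity. Such an R need not be a subset of the identity, so not valid.

C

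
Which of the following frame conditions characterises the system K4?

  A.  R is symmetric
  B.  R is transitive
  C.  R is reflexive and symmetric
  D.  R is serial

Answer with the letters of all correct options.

B

(A) this class determines KB, not K4.
(B) K4 is sound and complete for exactly this class.
(C) this class determines B (= KTB), not K4.
(D) this class determines D, not K4.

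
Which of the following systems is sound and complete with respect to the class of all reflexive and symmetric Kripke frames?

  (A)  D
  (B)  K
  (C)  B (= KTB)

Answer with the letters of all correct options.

(A) D is determined by the class of serial frames.
(B) K is determined by the class of arbitrary frames.
(C) B (= KTB) is determined by exactly this class.

C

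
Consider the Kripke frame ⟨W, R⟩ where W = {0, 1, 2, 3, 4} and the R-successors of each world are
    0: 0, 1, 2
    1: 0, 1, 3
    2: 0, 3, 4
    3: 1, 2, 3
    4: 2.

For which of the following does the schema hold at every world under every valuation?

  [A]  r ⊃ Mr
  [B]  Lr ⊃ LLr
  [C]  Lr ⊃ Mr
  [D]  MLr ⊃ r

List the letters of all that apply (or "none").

R is not reflexive: not 2 R 2.
R is symmetric: every R-edge is matched by its reverse.
R is not transitive: 0 R 1 and 1 R 3 but not 0 R 3.
R is serial: every world has an R-successor.
(A) r ⊃ Mr is the dual of axiom T; it is valid on a frame exactly when R is reflexive. R is not reflexive, so not valid.
(B) Lr ⊃ LLr is axiom 4, which corresponds to transitivity. R is not transitive — not valid.
(C) Lr ⊃ Mr is axiom D; it is valid on a frame exactly when R is serial. R is serial, so valid.
(D) MLr ⊃ r (the dual of axiom B) characterises the symmetric frames. R is symmetric — valid.

C, D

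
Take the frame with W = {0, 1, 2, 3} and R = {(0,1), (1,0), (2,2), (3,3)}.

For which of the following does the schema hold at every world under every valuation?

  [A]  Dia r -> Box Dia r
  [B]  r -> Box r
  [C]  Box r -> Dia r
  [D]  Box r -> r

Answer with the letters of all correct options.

R is not reflexive: not 0 R 0.
R is not euclidean: 0 R 1 and 0 R 1 but not 1 R 1.
R is serial: every world has an R-successor.
R is not a subset of the identity: 0 R 1 with 0 ≠ 1.
(A) Dia r -> Box Dia r (axiom 5) characterises the euclidean frames. R is not euclidean — not valid.
(B) r -> Box r is equivalent to ◇p→p; it holds exactly when R ⊆ identity. Here R ⊄ identity — not valid.
(C) Box r -> Dia r is axiom D; it is valid on a frame exactly when R is serial. R is serial, so valid.
(D) Box r -> r is axiom T, which corresponds to reflexivity. R is not reflexive — not valid.

C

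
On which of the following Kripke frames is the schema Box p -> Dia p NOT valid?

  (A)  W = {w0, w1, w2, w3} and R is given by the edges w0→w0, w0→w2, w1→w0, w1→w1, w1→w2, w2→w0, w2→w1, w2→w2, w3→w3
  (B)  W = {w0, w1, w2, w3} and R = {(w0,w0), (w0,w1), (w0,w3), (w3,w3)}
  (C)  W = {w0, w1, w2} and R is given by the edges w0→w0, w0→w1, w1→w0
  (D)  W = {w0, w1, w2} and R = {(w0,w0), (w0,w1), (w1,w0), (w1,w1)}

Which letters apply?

The schema Box p -> Dia p is axiom D; it is valid on a frame iff R is serial.
(A) R is serial (every world has an R-successor), so the schema is valid here.
(B) R is not serial (w1 has no R-successor), so the schema fails here.
(C) R is not serial (w2 has no R-successor), so the schema fails here.
(D) R is not serial (w2 has no R-successor), so the schema fails here.

B, C, D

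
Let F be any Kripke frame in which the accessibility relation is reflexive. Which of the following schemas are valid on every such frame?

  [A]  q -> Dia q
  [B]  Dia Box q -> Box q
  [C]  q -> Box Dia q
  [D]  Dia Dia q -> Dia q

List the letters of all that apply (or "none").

A

A reflexive relation is serial.
(A) q -> Dia q is the dual of axiom T; it is valid on a frame exactly when R is reflexive. Every such R is reflexive, so valid.
(B) Dia Box q -> Box q is the dual of axiom 5; it is valid on a frame exactly when R is euclidean. Such an R need not be euclidean, so not valid.
(C) q -> Box Dia q (axiom B) characterises the symmetric frames. Such an R need not be symmetric — not valid.
(D) Dia Dia q -> Dia q (the dual of axiom 4) characterises the transitive frames. Such an R need not be transitive — not valid.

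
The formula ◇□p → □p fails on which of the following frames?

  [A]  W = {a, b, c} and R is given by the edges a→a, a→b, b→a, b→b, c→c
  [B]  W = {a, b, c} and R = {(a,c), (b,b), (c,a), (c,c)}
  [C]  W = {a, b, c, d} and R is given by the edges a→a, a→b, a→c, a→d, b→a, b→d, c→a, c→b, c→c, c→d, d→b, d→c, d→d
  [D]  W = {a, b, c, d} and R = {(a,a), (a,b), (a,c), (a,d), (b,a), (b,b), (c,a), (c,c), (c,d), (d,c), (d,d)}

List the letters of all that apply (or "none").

B, C, D

The schema ◇□p → □p is the dual of axiom 5; it is valid on a frame iff R is euclidean.
(A) R is euclidean (any two R-successors of the same world are R-related), so the schema is valid here.
(B) R is not euclidean (c R a and c R a but not a R a), so the schema fails here.
(C) R is not euclidean (a R b and a R c but not b R c), so the schema fails here.
(D) R is not euclidean (a R b and a R c but not b R c), so the schema fails here.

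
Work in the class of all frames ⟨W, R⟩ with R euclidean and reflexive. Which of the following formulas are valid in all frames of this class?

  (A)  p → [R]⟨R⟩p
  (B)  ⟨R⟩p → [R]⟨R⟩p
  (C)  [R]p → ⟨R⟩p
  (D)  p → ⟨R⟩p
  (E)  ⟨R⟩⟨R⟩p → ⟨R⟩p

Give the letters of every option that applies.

A, B, C, D, E

A reflexive euclidean relation is also symmetric (from wRw and wRv the euclidean condition gives vRw) and hence transitive; it is an equivalence relation.
(A) p → [R]⟨R⟩p (axiom B) characterises the symmetric frames. Every such R is symmetric — valid.
(B) ⟨R⟩p → [R]⟨R⟩p is axiom 5; it is valid on a frame exactly when R is euclidean. Every such R is euclidean, so valid.
(C) axiom D: valid iff R is serial. Every such R is serial — valid.
(D) p → ⟨R⟩p is the dual of axiom T; it is valid on a frame exactly when R is reflexive. Every such R is reflexive, so valid.
(E) ⟨R⟩⟨R⟩p → ⟨R⟩p (the dual of axiom 4) characterises the transitive frames. Every such R is transitive — valid.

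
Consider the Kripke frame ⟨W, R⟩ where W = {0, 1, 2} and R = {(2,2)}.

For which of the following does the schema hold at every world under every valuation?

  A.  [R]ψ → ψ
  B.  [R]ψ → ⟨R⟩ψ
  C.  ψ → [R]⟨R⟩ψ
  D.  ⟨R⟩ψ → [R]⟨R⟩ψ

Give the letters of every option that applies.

R is not reflexive: not 0 R 0.
R is symmetric: every R-edge is matched by its reverse.
R is euclidean: any two R-successors of the same world are R-related.
R is not serial: 0 has no R-successor.
(A) [R]ψ → ψ (axiom T) characterises the reflexive frames. R is not reflexive — not valid.
(B) [R]ψ → ⟨R⟩ψ is axiom D; it is valid on a frame exactly when R is serial. R is not serial, so not valid.
(C) ψ → [R]⟨R⟩ψ is axiom B; it is valid on a frame exactly when R is symmetric. R is symmetric, so valid.
(D) axiom 5: valid iff R is euclidean. R is euclidean — valid.

C, D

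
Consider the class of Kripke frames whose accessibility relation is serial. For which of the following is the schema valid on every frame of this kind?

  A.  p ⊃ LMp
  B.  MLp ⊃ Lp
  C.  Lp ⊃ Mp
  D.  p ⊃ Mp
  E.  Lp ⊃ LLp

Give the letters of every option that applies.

C

(A) p ⊃ LMp is axiom B; it is valid on a frame exactly when R is symmetric. Such an R need not be symmetric, so not valid.
(B) MLp ⊃ Lp (the dual of axiom 5) characterises the euclidean frames. Such an R need not be euclidean — not valid.
(C) Lp ⊃ Mp is axiom D, which corresponds to seriality. Every such R is serial — valid.
(D) p ⊃ Mp is the dual of axiom T; it is valid on a frame exactly when R is reflexive. Such an R need not be reflexive, so not valid.
(E) Lp ⊃ LLp is axiom 4; it is valid on a frame exactly when R is transitive. Such an R need not be transitive, so not valid.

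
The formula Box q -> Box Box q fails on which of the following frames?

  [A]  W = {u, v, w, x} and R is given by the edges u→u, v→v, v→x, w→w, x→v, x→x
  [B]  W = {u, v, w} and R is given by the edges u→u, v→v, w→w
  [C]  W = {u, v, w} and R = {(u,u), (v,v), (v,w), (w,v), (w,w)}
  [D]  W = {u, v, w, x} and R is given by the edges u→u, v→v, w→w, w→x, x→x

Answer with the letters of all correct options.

The schema Box q -> Box Box q is axiom 4; it is valid on a frame iff R is transitive.
(A) R is transitive (R is closed under composition), so the schema is valid here.
(B) R is transitive (R is closed under composition), so the schema is valid here.
(C) R is transitive (R is closed under composition), so the schema is valid here.
(D) R is transitive (R is closed under composition), so the schema is valid here.

none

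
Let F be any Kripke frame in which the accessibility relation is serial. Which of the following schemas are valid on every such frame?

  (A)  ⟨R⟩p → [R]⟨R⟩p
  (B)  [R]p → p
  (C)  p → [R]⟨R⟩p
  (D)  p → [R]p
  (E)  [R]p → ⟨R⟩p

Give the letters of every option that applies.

(A) ⟨R⟩p → [R]⟨R⟩p is axiom 5; it is valid on a frame exactly when R is euclidean. Such an R need not be euclidean, so not valid.
(B) [R]p → p (axiom T) characterises the reflexive frames. Such an R need not be reflexive — not valid.
(C) p → [R]⟨R⟩p is axiom B; it is valid on a frame exactly when R is symmetric. Such an R need not be symmetric, so not valid.
(D) p → [R]p is valid only on frames where every R-edge is a self-loop. Such an R need not be a subset of the identity — not valid.
(E) [R]p → ⟨R⟩p is axiom D, which corresponds to seriality. Every such R is serial — valid.

E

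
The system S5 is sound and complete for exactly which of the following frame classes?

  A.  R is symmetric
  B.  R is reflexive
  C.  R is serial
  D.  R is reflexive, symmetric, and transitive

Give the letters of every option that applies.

(A) this class determines KB, not S5.
(B) this class determines T (= KT), not S5.
(C) this class determines D, not S5.
(D) S5 is sound and complete for exactly this class.

D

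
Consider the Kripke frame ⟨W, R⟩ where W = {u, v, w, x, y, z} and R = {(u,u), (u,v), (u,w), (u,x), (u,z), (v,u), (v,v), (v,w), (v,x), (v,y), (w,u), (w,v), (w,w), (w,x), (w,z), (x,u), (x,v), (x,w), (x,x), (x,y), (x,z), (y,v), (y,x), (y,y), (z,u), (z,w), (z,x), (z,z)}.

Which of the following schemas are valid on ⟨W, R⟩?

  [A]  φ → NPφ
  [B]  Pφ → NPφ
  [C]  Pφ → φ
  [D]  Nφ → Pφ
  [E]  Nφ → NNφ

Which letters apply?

A, D

R is symmetric: every R-edge is matched by its reverse.
R is not transitive: u R v and v R y but not u R y.
R is not euclidean: u R v and u R z but not v R z.
R is serial: every world has an R-successor.
R is not a subset of the identity: u R v with u ≠ v.
(A) φ → NPφ is axiom B; it is valid on a frame exactly when R is symmetric. R is symmetric, so valid.
(B) Pφ → NPφ is axiom 5; it is valid on a frame exactly when R is euclidean. R is not euclidean, so not valid.
(C) Pφ → φ (the converse of T) corresponds to R being a subset of the identity. Here R ⊄ identity, so not valid.
(D) Nφ → Pφ (axiom D) characterises the serial frames. R is serial — valid.
(E) Nφ → NNφ is axiom 4; it is valid on a frame exactly when R is transitive. R is not transitive, so not valid.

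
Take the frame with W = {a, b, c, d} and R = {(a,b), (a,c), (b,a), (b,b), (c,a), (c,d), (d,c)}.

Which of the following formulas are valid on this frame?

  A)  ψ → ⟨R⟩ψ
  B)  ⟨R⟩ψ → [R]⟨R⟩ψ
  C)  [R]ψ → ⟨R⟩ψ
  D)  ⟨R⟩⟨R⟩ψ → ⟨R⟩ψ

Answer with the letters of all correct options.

C

R is not reflexive: not a R a.
R is not transitive: a R b and b R a but not a R a.
R is not euclidean: a R b and a R c but not b R c.
R is serial: every world has an R-successor.
(A) ψ → ⟨R⟩ψ is the dual of axiom T, which corresponds to reflexivity. R is not reflexive — not valid.
(B) ⟨R⟩ψ → [R]⟨R⟩ψ (axiom 5) characterises the euclidean frames. R is not euclidean — not valid.
(C) [R]ψ → ⟨R⟩ψ is axiom D, which corresponds to seriality. R is serial — valid.
(D) ⟨R⟩⟨R⟩ψ → ⟨R⟩ψ is the dual of axiom 4, which corresponds to transitivity. R is not transitive — not valid.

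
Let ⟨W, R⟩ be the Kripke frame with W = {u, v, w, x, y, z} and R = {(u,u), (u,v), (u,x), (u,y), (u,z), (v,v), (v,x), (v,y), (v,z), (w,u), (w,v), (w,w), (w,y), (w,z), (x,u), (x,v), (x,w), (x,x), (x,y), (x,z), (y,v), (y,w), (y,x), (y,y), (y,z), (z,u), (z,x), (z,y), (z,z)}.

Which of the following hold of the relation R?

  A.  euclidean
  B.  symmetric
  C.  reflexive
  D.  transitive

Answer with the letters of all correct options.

C

(A) not euclidean: u R v and u R u but not v R u.
(B) not symmetric: u R v but not v R u.
(C) reflexive: each world relates to itself.
(D) not transitive: u R x and x R w but not u R w.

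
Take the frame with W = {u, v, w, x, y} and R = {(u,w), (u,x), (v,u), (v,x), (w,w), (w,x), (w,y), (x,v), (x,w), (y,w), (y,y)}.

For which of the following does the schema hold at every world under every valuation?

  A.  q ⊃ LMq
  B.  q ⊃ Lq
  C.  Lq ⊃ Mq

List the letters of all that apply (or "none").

R is not symmetric: u R w but not w R u.
R is serial: every world has an R-successor.
R is not a subset of the identity: u R w with u ≠ w.
(A) axiom B: valid iff R is symmetric. R is not symmetric — not valid.
(B) q ⊃ Lq is equivalent to ◇p→p; it holds exactly when R ⊆ identity. Here R ⊄ identity — not valid.
(C) axiom D: valid iff R is serial. R is serial — valid.

C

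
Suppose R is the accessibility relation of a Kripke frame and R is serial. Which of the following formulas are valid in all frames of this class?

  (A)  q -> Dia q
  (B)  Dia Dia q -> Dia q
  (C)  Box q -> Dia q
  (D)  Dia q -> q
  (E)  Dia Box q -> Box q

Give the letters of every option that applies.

(A) q -> Dia q (the dual of axiom T) characterises the reflexive frames. Such an R need not be reflexive — not valid.
(B) Dia Dia q -> Dia q is the dual of axiom 4, which corresponds to transitivity. Such an R need not be transitive — not valid.
(C) Box q -> Dia q is axiom D; it is valid on a frame exactly when R is serial. Every such R is serial, so valid.
(D) Dia q -> q is the converse of T; it holds exactly when R ⊆ identity. Such an R need not be a subset of the identity — not valid.
(E) Dia Box q -> Box q (the dual of axiom 5) characterises the euclidean frames. Such an R need not be euclidean — not valid.

C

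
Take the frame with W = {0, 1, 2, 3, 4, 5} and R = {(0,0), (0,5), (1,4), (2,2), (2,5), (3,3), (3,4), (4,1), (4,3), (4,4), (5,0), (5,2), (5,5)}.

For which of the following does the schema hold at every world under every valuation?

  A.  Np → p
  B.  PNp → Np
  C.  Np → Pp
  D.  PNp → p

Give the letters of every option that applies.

C, D

R is not reflexive: not 1 R 1.
R is symmetric: every R-edge is matched by its reverse.
R is not euclidean: 4 R 1 and 4 R 3 but not 1 R 3.
R is serial: every world has an R-successor.
(A) Np → p (axiom T) characterises the reflexive frames. R is not reflexive — not valid.
(B) PNp → Np (the dual of axiom 5) characterises the euclidean frames. R is not euclidean — not valid.
(C) Np → Pp is axiom D, which corresponds to seriality. R is serial — valid.
(D) the dual of axiom B: valid iff R is symmetric. R is symmetric — valid.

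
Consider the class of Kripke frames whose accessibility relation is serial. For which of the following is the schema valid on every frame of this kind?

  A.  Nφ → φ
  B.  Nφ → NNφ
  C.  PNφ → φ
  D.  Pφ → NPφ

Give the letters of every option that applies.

(A) axiom T: valid iff R is reflexive. Such an R need not be reflexive — not valid.
(B) Nφ → NNφ is axiom 4; it is valid on a frame exactly when R is transitive. Such an R need not be transitive, so not valid.
(C) PNφ → φ is the dual of axiom B, which corresponds to symmetry. Such an R need not be symmetric — not valid.
(D) Pφ → NPφ is axiom 5, which corresponds to the euclidean property. Such an R need not be euclidean — not valid.

none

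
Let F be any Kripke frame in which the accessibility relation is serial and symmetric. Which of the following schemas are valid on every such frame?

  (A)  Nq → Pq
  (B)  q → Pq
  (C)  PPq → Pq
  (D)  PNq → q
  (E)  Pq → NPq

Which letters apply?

(A) Nq → Pq (axiom D) characterises the serial frames. Every such R is serial — valid.
(B) q → Pq is the dual of axiom T; it is valid on a frame exactly when R is reflexive. Such an R need not be reflexive, so not valid.
(C) PPq → Pq is the dual of axiom 4, which corresponds to transitivity. Such an R need not be transitive — not valid.
(D) PNq → q (the dual of axiom B) characterises the symmetric frames. Every such R is symmetric — valid.
(E) Pq → NPq is axiom 5; it is valid on a frame exactly when R is euclidean. Such an R need not be euclidean, so not valid.

A, D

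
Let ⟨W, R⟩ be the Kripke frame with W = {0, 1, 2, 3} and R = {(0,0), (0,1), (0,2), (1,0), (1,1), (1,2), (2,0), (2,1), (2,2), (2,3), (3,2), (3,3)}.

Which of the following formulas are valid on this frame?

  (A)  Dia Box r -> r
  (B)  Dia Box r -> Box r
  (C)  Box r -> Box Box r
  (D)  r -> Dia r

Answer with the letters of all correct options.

R is reflexive: each world relates to itself.
R is symmetric: every R-edge is matched by its reverse.
R is not transitive: 0 R 2 and 2 R 3 but not 0 R 3.
R is not euclidean: 2 R 0 and 2 R 3 but not 0 R 3.
(A) Dia Box r -> r is the dual of axiom B, which corresponds to symmetry. R is symmetric — valid.
(B) the dual of axiom 5: valid iff R is euclidean. R is not euclidean — not valid.
(C) axiom 4: valid iff R is transitive. R is not transitive — not valid.
(D) r -> Dia r is the dual of axiom T, which corresponds to reflexivity. R is reflexive — valid.

A, D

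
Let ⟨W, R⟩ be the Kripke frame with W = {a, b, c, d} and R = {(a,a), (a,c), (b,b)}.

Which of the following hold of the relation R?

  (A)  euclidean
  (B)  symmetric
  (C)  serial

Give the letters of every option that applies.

none

(A) not euclidean: a R c and a R a but not c R a.
(B) not symmetric: a R c but not c R a.
(C) not serial: c has no R-successor.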